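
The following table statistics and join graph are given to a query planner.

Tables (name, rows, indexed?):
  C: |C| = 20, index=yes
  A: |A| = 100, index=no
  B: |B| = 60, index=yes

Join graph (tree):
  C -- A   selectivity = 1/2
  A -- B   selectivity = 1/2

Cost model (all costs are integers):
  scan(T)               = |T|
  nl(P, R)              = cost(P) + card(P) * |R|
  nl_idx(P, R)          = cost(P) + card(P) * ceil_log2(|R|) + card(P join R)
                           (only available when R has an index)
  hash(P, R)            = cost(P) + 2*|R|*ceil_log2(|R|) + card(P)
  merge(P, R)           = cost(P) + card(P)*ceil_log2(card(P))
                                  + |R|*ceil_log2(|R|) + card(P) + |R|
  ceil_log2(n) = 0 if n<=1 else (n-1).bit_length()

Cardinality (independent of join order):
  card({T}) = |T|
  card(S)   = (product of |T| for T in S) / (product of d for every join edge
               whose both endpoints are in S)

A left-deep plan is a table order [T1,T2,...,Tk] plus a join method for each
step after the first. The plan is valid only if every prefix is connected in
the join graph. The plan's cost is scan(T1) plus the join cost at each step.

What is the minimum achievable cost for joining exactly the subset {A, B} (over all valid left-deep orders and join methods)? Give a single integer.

920

Selinger DP over subsets of {A,B}:
  {A}: scan cost=100, card=100
  {B}: scan cost=60, card=60
  {AB}: card=3000; try (B,hash)→920, (A,merge)→1280, (B,merge)→1320, (A,hash)→1520, (B,nl_idx)→3700, (A,nl)→6060 …(+1); best=920 via (B,hash)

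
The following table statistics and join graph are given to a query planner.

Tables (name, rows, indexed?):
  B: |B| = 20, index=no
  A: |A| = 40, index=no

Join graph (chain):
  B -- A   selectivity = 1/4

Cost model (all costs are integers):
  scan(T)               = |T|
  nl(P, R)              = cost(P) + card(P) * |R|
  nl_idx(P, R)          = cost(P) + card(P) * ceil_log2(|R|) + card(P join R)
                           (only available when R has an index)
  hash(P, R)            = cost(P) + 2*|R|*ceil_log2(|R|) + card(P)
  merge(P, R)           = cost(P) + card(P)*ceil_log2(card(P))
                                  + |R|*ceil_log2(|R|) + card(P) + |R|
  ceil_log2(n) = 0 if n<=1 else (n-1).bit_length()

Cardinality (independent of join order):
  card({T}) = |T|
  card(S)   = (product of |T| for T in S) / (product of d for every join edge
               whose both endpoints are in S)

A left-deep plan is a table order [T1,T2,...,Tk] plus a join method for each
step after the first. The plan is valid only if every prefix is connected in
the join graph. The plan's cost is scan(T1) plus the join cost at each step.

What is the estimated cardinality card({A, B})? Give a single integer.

200

Tables in S: A(40), B(20)
Edges inside S: B-A(d=4)
numerator = 40 * 20 = 800
denominator = 4 = 4
card(S) = 800 / 4 = 200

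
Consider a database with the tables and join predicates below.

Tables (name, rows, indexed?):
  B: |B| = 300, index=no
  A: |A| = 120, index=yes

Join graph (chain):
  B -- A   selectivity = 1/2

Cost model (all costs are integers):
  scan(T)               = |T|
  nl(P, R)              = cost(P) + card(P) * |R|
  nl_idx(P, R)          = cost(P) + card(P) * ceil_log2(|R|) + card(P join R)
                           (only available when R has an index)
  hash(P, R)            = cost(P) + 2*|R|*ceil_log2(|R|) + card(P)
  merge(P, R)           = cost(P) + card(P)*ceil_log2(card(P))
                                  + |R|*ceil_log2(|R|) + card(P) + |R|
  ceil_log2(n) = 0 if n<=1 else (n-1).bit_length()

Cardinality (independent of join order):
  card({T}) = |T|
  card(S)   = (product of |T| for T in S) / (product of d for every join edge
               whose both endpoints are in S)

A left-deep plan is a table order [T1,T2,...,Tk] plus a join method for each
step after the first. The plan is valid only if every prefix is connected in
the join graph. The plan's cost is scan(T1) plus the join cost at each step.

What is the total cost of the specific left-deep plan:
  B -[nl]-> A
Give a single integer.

step 1: scan B: cost=300, card=300
step 2: join A via nl
    card(P join A) = 300*120/(2) = 18000
    cost = 300 + 300*120 = 36300

36300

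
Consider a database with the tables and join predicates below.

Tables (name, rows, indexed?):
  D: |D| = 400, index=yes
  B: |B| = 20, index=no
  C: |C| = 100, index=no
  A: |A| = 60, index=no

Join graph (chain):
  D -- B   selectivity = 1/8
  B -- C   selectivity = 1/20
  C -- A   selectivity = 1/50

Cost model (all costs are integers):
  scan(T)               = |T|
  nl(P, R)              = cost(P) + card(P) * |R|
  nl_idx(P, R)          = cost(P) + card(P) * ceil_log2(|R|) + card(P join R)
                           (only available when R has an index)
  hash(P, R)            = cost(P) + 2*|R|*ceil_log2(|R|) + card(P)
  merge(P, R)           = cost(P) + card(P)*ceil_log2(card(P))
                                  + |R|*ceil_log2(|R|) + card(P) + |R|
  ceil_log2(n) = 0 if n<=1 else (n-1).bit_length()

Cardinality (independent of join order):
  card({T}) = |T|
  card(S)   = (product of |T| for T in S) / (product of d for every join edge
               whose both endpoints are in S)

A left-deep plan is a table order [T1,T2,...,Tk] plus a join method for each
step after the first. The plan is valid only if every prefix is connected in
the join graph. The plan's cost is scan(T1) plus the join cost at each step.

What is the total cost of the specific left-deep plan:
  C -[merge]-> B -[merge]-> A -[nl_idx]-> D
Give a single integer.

9320

step 1: scan C: cost=100, card=100
step 2: join B via merge
    card(P join B) = 100*20/(20) = 100
    cost = 100 + 100*7 + 20*5 + 100 + 20 = 1020
step 3: join A via merge
    card(P join A) = 100*60/(50) = 120
    cost = 1020 + 100*7 + 60*6 + 100 + 60 = 2240
step 4: join D via nl_idx
    card(P join D) = 120*400/(8) = 6000
    cost = 2240 + 120*9 + 6000 = 9320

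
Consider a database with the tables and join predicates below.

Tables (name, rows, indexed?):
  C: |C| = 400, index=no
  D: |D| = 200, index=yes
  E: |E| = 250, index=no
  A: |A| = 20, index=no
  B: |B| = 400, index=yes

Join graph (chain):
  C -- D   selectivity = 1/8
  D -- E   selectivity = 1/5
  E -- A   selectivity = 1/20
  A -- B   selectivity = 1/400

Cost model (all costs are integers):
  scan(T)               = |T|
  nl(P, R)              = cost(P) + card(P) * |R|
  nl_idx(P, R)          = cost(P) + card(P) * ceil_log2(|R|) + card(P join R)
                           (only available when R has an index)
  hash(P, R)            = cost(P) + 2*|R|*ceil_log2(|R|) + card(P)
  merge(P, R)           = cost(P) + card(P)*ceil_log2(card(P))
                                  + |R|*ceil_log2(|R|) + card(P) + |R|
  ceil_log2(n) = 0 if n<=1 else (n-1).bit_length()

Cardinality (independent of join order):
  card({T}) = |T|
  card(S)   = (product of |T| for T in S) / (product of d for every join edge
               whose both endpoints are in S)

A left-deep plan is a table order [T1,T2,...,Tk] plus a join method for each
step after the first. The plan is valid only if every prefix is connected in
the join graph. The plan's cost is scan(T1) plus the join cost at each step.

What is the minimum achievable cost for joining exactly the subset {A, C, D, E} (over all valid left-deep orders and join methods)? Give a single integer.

Selinger DP over subsets of {A,C,D,E}:
  {C}: scan cost=400, card=400
  {D}: scan cost=200, card=200
  {E}: scan cost=250, card=250
  {A}: scan cost=20, card=20
  {CD}: card=10000; try (D,hash)→4000, (C,merge)→6000, (D,merge)→6200, (C,hash)→7600, (D,nl_idx)→13600, (C,nl)→80200 …(+1); best=4000 via (D,hash)
  {DE}: card=10000; try (D,hash)→3700, (E,merge)→4250, (D,merge)→4300, (E,hash)→4400, (D,nl_idx)→12250, (E,nl)→50200 …(+1); best=3700 via (D,hash)
  {AE}: card=250; try (A,hash)→700, (E,merge)→2390, (A,merge)→2620, (E,hash)→4040, (E,nl)→5020, (A,nl)→5250; best=700 via (A,hash)
  {CDE}: card=500000; try (E,hash)→18000, (C,hash)→20900, (E,merge)→156250, (C,merge)→157700, (E,nl)→2504000, (C,nl)→4003700; best=18000 via (E,hash)
  {ADE}: card=10000; try (D,hash)→4150, (D,merge)→4750, (D,nl_idx)→12700, (A,hash)→13900, (D,nl)→50700, (A,merge)→153820 …(+1); best=4150 via (D,hash)
  {ACDE}: card=500000; try (C,hash)→21350, (C,merge)→158150, (A,hash)→518200, (C,nl)→4004150, (A,nl)→10018000, (A,merge)→10018120; best=21350 via (C,hash)

21350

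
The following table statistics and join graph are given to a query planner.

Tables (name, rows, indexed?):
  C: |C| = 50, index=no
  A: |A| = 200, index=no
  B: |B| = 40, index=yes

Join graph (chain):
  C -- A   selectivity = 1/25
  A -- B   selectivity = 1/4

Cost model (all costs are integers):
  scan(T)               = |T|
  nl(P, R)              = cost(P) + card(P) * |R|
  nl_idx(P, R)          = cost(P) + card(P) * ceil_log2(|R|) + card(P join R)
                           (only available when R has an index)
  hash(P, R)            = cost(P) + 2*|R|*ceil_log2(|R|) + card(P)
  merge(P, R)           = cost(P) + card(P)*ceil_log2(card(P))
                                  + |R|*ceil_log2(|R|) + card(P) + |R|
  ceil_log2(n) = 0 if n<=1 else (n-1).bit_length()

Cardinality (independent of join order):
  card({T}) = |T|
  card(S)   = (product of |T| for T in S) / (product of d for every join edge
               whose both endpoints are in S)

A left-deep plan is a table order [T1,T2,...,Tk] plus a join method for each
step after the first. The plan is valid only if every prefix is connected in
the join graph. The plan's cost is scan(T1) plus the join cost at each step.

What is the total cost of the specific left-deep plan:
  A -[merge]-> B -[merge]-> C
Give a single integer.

26630

step 1: scan A: cost=200, card=200
step 2: join B via merge
    card(P join B) = 200*40/(4) = 2000
    cost = 200 + 200*8 + 40*6 + 200 + 40 = 2280
step 3: join C via merge
    card(P join C) = 2000*50/(25) = 4000
    cost = 2280 + 2000*11 + 50*6 + 2000 + 50 = 26630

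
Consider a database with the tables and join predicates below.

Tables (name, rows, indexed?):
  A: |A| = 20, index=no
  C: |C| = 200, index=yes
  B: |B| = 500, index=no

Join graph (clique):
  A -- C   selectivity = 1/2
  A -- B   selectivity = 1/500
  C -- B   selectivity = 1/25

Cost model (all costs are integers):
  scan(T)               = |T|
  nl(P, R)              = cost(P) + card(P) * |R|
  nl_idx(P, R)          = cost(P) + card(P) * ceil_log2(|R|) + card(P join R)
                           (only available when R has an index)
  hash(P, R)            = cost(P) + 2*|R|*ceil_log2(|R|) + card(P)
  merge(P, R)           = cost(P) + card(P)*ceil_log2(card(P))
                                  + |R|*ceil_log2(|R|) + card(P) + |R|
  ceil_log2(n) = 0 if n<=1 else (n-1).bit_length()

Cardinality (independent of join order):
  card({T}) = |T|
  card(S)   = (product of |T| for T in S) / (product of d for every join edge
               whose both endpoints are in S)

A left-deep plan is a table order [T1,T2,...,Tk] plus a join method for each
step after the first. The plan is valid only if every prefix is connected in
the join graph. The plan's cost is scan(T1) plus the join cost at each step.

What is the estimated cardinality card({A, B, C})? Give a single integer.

Tables in S: A(20), B(500), C(200)
Edges inside S: A-C(d=2), A-B(d=500), C-B(d=25)
numerator = 20 * 500 * 200 = 2000000
denominator = 2 * 500 * 25 = 25000
card(S) = 2000000 / 25000 = 80

80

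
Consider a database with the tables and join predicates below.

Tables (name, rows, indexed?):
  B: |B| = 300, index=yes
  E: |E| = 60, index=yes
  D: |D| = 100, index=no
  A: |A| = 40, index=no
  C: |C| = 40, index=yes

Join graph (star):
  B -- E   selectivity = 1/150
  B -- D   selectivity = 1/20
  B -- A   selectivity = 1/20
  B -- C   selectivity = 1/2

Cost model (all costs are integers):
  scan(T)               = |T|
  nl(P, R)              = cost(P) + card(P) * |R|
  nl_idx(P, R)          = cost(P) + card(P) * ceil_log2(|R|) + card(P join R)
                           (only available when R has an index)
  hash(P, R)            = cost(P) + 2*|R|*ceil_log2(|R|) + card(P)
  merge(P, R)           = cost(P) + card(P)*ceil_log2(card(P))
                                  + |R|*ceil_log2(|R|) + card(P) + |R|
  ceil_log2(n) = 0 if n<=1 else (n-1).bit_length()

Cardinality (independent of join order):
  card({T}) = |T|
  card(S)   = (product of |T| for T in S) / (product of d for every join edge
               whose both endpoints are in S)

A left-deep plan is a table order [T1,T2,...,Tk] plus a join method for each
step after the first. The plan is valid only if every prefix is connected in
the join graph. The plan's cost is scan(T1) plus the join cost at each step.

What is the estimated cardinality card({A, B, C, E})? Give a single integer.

Tables in S: A(40), B(300), C(40), E(60)
Edges inside S: B-E(d=150), B-A(d=20), B-C(d=2)
numerator = 40 * 300 * 40 * 60 = 28800000
denominator = 150 * 20 * 2 = 6000
card(S) = 28800000 / 6000 = 4800

4800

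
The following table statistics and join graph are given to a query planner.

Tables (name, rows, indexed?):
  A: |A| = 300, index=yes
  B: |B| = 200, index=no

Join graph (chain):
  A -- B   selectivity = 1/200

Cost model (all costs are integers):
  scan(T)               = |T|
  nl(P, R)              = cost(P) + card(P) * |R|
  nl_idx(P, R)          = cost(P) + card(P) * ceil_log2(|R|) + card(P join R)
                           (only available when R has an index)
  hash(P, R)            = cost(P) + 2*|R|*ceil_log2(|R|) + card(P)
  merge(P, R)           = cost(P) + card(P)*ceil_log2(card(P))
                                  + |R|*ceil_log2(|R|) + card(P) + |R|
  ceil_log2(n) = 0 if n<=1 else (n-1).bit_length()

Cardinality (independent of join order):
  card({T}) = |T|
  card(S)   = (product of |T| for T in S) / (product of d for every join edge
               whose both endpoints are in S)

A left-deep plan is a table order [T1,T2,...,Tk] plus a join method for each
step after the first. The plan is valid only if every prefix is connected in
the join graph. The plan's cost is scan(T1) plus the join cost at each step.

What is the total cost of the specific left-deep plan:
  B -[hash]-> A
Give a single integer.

5800

step 1: scan B: cost=200, card=200
step 2: join A via hash
    card(P join A) = 200*300/(200) = 300
    cost = 200 + 2*300*9 + 200 = 5800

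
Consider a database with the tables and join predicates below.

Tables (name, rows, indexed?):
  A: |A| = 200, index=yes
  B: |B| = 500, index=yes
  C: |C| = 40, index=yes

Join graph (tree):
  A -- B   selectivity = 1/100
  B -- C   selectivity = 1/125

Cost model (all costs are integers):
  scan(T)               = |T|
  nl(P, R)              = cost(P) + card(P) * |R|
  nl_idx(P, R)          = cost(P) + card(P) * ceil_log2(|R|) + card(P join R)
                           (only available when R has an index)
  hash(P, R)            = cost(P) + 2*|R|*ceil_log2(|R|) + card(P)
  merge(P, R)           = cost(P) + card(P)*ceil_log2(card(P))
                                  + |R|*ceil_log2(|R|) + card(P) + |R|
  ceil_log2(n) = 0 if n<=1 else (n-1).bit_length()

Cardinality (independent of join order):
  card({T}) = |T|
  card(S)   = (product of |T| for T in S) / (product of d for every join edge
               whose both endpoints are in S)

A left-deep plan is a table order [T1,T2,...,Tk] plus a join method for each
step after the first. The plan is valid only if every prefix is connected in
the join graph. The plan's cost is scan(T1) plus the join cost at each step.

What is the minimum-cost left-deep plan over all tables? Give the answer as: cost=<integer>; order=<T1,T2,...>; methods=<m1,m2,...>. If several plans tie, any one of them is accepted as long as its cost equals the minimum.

cost=2160; order=C,B,A; methods=nl_idx,nl_idx

Selinger DP (subsets sized 1..n):
  {A}: scan cost=200, card=200
  {B}: scan cost=500, card=500
  {C}: scan cost=40, card=40
  {AB}: card=1000; try (B,nl_idx)→3000, (A,hash)→4200, (A,nl_idx)→5500, (B,merge)→7000, (A,merge)→7300, (B,hash)→9400 …(+2); best=3000 via (B,nl_idx)
  {BC}: card=160; try (B,nl_idx)→560, (C,hash)→1480, (C,nl_idx)→3660, (B,merge)→5320, (C,merge)→5780, (B,hash)→9080 …(+2); best=560 via (B,nl_idx)
  {ABC}: card=320; try (A,nl_idx)→2160, (A,merge)→3800, (A,hash)→3920, (C,hash)→4480, (C,nl_idx)→9320, (C,merge)→14280 …(+2); best=2160 via (A,nl_idx)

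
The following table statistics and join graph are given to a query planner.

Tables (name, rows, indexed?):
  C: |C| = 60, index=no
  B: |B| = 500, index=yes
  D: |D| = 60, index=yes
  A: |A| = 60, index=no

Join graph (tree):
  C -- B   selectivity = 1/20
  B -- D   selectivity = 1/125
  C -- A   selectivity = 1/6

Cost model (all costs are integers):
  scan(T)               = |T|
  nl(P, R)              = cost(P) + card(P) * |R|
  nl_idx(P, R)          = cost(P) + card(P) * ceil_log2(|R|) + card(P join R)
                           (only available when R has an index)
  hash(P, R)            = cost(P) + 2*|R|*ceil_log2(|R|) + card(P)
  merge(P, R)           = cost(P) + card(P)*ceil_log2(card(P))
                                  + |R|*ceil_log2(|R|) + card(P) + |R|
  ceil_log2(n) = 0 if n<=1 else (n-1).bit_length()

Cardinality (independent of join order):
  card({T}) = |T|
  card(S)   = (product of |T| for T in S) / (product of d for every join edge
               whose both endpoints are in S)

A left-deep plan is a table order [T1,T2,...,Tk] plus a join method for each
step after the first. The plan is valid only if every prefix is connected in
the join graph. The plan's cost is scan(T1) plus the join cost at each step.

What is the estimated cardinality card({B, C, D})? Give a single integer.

Tables in S: B(500), C(60), D(60)
Edges inside S: C-B(d=20), B-D(d=125)
numerator = 500 * 60 * 60 = 1800000
denominator = 20 * 125 = 2500
card(S) = 1800000 / 2500 = 720

720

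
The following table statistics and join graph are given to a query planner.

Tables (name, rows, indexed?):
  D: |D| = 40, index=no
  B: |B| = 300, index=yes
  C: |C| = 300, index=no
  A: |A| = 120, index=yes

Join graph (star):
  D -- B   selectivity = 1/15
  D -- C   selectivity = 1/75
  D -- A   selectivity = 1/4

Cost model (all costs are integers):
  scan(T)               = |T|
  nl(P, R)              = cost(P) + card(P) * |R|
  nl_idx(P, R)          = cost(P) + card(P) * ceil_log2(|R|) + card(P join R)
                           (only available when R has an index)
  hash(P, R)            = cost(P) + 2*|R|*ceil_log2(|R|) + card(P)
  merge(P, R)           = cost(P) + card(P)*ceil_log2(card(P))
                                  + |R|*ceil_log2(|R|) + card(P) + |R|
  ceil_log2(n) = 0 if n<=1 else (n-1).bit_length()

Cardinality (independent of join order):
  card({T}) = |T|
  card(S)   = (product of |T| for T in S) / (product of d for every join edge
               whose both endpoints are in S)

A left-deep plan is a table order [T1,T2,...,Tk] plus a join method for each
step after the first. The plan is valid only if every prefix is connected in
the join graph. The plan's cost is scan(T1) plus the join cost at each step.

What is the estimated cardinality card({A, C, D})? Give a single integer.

4800

Tables in S: A(120), C(300), D(40)
Edges inside S: D-C(d=75), D-A(d=4)
numerator = 120 * 300 * 40 = 1440000
denominator = 75 * 4 = 300
card(S) = 1440000 / 300 = 4800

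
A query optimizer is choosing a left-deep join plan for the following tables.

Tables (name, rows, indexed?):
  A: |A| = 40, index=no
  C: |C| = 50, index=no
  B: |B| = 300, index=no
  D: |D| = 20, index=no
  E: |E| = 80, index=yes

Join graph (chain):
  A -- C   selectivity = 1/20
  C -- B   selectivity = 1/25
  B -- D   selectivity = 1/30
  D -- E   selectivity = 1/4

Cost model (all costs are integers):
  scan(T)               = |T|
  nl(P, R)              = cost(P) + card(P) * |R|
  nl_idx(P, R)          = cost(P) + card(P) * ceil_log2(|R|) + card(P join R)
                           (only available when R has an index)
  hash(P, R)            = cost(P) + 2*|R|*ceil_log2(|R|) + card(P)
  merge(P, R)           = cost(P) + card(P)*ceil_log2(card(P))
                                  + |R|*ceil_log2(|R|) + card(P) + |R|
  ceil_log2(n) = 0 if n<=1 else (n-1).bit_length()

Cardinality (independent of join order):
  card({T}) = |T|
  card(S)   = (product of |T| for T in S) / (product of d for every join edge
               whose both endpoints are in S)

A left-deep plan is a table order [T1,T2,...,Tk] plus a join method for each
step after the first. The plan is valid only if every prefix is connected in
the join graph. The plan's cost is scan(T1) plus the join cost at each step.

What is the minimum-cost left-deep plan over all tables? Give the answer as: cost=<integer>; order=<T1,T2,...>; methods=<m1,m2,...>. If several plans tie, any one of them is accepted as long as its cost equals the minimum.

cost=4400; order=B,D,C,A,E; methods=hash,hash,hash,hash

Selinger DP (subsets sized 1..n):
  {A}: scan cost=40, card=40
  {C}: scan cost=50, card=50
  {B}: scan cost=300, card=300
  {D}: scan cost=20, card=20
  {E}: scan cost=80, card=80
  {AC}: card=100; try (A,hash)→580, (C,merge)→670, (C,hash)→680, (A,merge)→680, (C,nl)→2040, (A,nl)→2050; best=580 via (A,hash)
  {BC}: card=600; try (C,hash)→1200, (B,merge)→3400, (C,merge)→3650, (B,hash)→5500, (B,nl)→15050, (C,nl)→15300; best=1200 via (C,hash)
  {BD}: card=200; try (D,hash)→800, (B,merge)→3140, (D,merge)→3420, (B,hash)→5440, (B,nl)→6020, (D,nl)→6300; best=800 via (D,hash)
  {DE}: card=400; try (D,hash)→360, (E,nl_idx)→560, (E,merge)→780, (D,merge)→840, (E,hash)→1160, (E,nl)→1620 …(+1); best=360 via (D,hash)
  {ABC}: card=1200; try (A,hash)→2280, (B,merge)→4380, (B,hash)→6080, (A,merge)→8080, (A,nl)→25200, (B,nl)→30580; best=2280 via (A,hash)
  {BCD}: card=400; try (C,hash)→1600, (D,hash)→2000, (C,merge)→2950, (D,merge)→7920, (C,nl)→10800, (D,nl)→13200; best=1600 via (C,hash)
  {BDE}: card=4000; try (E,hash)→2120, (E,merge)→3240, (B,hash)→6160, (E,nl_idx)→6200, (B,merge)→7360, (E,nl)→16800 …(+1); best=2120 via (E,hash)
  {ABCD}: card=800; try (A,hash)→2480, (D,hash)→3680, (A,merge)→5880, (D,merge)→16800, (A,nl)→17600, (D,nl)→26280; best=2480 via (A,hash)
  {BCDE}: card=8000; try (E,hash)→3120, (E,merge)→6240, (C,hash)→6720, (E,nl_idx)→12400, (E,nl)→33600, (C,merge)→54470 …(+1); best=3120 via (E,hash)
  {ABCDE}: card=16000; try (E,hash)→4400, (A,hash)→11600, (E,merge)→11920, (E,nl_idx)→24080, (E,nl)→66480, (A,merge)→115400 …(+1); best=4400 via (E,hash)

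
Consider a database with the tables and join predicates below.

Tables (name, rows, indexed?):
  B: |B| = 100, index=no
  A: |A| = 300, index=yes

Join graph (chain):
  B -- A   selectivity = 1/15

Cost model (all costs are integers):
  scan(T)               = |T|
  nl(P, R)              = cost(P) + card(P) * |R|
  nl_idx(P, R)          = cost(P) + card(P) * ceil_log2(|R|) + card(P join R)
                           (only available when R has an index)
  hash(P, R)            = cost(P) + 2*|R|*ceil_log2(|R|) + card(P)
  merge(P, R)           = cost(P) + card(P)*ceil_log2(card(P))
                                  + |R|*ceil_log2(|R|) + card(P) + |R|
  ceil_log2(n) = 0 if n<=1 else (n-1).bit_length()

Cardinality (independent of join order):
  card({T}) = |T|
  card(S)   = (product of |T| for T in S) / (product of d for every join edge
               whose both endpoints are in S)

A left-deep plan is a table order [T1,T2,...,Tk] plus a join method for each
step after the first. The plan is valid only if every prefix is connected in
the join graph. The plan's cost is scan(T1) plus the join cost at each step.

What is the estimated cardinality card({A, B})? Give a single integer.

Tables in S: A(300), B(100)
Edges inside S: B-A(d=15)
numerator = 300 * 100 = 30000
denominator = 15 = 15
card(S) = 30000 / 15 = 2000

2000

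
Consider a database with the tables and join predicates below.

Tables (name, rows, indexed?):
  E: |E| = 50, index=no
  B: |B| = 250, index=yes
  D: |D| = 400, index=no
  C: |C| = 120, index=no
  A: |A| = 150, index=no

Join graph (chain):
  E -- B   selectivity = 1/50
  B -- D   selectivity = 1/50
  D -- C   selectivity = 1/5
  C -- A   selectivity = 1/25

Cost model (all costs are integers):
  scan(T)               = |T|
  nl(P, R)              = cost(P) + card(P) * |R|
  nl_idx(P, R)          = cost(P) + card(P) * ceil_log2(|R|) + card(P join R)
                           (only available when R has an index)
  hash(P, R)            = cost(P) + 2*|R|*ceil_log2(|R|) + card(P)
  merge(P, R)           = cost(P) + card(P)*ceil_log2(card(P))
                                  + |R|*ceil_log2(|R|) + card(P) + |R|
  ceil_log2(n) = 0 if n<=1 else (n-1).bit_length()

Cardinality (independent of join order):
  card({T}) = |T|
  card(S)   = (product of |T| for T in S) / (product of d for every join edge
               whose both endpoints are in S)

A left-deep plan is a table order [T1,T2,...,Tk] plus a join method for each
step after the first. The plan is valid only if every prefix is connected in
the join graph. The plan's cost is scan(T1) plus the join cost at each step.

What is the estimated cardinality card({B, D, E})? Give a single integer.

Tables in S: B(250), D(400), E(50)
Edges inside S: E-B(d=50), B-D(d=50)
numerator = 250 * 400 * 50 = 5000000
denominator = 50 * 50 = 2500
card(S) = 5000000 / 2500 = 2000

2000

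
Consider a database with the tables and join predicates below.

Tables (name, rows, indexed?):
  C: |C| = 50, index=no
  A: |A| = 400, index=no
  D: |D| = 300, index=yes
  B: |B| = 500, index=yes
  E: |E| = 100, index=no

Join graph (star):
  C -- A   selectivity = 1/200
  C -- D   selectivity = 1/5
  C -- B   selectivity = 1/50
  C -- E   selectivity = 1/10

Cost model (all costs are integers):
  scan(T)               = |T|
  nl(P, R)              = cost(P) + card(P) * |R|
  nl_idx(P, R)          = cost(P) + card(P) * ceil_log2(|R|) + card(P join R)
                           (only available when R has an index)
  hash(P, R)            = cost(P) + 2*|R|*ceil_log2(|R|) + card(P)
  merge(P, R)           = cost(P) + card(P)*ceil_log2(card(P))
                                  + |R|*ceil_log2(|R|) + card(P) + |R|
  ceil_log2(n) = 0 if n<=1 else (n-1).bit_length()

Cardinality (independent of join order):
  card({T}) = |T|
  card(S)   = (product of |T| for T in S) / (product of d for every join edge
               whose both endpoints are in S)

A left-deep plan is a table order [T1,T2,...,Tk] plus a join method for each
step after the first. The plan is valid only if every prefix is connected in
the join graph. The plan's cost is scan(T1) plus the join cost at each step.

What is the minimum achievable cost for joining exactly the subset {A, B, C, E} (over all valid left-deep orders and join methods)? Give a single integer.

Selinger DP over subsets of {A,B,C,E}:
  {C}: scan cost=50, card=50
  {A}: scan cost=400, card=400
  {B}: scan cost=500, card=500
  {E}: scan cost=100, card=100
  {AC}: card=100; try (C,hash)→1400, (A,merge)→4400, (C,merge)→4750, (A,hash)→7300, (A,nl)→20050, (C,nl)→20400; best=1400 via (C,hash)
  {BC}: card=500; try (B,nl_idx)→1000, (C,hash)→1600, (B,merge)→5400, (C,merge)→5850, (B,hash)→9100, (B,nl)→25050 …(+1); best=1000 via (B,nl_idx)
  {CE}: card=500; try (C,hash)→800, (E,merge)→1200, (C,merge)→1250, (E,hash)→1500, (E,nl)→5050, (C,nl)→5100; best=800 via (C,hash)
  {ABC}: card=1000; try (B,nl_idx)→3300, (B,merge)→7200, (A,hash)→8700, (A,merge)→10000, (B,hash)→10500, (B,nl)→51400 …(+1); best=3300 via (B,nl_idx)
  {ACE}: card=1000; try (E,hash)→2900, (E,merge)→3000, (A,hash)→8500, (A,merge)→9800, (E,nl)→11400, (A,nl)→200800; best=2900 via (E,hash)
  {BCE}: card=5000; try (E,hash)→2900, (E,merge)→6800, (B,hash)→10300, (B,nl_idx)→10300, (B,merge)→10800, (E,nl)→51000 …(+1); best=2900 via (E,hash)
  {ABCE}: card=10000; try (E,hash)→5700, (B,hash)→12900, (E,merge)→15100, (A,hash)→15100, (B,merge)→18900, (B,nl_idx)→21900 …(+4); best=5700 via (E,hash)

5700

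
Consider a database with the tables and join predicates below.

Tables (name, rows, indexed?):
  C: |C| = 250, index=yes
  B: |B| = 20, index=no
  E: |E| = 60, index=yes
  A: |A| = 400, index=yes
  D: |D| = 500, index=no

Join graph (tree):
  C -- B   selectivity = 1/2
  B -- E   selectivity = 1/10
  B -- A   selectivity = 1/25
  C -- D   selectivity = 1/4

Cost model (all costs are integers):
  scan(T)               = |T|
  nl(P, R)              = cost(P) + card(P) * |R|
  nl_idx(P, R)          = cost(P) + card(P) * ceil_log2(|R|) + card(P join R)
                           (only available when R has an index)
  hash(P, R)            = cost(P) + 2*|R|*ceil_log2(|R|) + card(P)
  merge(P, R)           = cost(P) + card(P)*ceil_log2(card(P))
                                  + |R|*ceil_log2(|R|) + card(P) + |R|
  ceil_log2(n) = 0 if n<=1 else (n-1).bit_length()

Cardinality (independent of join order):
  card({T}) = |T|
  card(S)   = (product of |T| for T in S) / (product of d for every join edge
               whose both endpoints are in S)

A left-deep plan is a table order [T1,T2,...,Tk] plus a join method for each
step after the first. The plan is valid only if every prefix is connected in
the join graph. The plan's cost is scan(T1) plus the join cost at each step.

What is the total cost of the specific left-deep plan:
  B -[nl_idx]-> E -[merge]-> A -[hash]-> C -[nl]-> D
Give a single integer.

step 1: scan B: cost=20, card=20
step 2: join E via nl_idx
    card(P join E) = 20*60/(10) = 120
    cost = 20 + 20*6 + 120 = 260
step 3: join A via merge
    card(P join A) = 120*400/(25) = 1920
    cost = 260 + 120*7 + 400*9 + 120 + 400 = 5220
step 4: join C via hash
    card(P join C) = 1920*250/(2) = 240000
    cost = 5220 + 2*250*8 + 1920 = 11140
step 5: join D via nl
    card(P join D) = 240000*500/(4) = 30000000
    cost = 11140 + 240000*500 = 120011140

120011140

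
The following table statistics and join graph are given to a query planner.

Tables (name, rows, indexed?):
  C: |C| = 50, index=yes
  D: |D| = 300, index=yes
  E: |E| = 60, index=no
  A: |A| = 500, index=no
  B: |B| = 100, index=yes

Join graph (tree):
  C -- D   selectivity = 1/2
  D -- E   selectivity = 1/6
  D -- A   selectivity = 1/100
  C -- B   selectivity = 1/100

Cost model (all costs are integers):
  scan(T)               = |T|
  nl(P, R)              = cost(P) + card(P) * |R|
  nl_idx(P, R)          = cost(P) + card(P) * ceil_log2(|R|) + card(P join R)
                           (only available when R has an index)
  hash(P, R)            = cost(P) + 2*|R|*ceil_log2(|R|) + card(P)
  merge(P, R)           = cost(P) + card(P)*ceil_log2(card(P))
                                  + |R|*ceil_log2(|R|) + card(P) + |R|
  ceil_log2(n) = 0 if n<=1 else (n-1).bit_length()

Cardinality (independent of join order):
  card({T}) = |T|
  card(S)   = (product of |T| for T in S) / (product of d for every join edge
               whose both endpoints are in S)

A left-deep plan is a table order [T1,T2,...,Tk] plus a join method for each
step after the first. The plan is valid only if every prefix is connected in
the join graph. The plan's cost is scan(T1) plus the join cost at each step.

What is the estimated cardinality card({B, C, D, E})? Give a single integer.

Tables in S: B(100), C(50), D(300), E(60)
Edges inside S: C-D(d=2), D-E(d=6), C-B(d=100)
numerator = 100 * 50 * 300 * 60 = 90000000
denominator = 2 * 6 * 100 = 1200
card(S) = 90000000 / 1200 = 75000

75000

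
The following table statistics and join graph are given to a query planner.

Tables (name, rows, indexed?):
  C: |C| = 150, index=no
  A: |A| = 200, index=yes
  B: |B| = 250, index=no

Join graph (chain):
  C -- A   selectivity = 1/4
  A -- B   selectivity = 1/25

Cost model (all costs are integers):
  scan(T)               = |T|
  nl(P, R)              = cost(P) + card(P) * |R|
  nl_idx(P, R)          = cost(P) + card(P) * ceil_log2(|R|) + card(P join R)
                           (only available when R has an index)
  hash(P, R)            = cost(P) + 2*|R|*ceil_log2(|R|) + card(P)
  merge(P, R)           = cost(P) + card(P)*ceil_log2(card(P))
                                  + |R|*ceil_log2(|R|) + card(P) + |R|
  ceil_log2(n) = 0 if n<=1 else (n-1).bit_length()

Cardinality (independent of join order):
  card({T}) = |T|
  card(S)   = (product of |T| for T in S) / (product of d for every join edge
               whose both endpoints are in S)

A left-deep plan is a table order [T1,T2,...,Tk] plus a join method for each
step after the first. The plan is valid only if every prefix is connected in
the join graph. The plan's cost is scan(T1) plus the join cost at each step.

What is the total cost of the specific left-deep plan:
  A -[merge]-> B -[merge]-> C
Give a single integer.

step 1: scan A: cost=200, card=200
step 2: join B via merge
    card(P join B) = 200*250/(25) = 2000
    cost = 200 + 200*8 + 250*8 + 200 + 250 = 4250
step 3: join C via merge
    card(P join C) = 2000*150/(4) = 75000
    cost = 4250 + 2000*11 + 150*8 + 2000 + 150 = 29600

29600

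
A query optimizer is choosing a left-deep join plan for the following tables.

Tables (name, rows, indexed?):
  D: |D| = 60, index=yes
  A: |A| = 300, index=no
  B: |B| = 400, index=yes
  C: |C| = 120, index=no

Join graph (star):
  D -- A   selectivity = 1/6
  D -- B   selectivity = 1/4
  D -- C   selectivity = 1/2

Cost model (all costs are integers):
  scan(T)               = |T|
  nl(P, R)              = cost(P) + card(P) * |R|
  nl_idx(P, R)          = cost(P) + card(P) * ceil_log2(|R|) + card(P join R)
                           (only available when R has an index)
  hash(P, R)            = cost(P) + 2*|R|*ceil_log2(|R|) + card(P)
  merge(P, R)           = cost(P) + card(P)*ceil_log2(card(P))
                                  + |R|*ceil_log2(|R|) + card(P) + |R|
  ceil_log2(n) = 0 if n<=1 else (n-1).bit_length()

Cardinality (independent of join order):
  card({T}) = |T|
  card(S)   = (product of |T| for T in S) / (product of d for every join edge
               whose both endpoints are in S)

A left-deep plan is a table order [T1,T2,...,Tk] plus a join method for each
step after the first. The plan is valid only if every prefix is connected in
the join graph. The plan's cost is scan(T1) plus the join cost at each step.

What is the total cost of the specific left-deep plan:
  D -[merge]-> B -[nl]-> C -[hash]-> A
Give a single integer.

step 1: scan D: cost=60, card=60
step 2: join B via merge
    card(P join B) = 60*400/(4) = 6000
    cost = 60 + 60*6 + 400*9 + 60 + 400 = 4480
step 3: join C via nl
    card(P join C) = 6000*120/(2) = 360000
    cost = 4480 + 6000*120 = 724480
step 4: join A via hash
    card(P join A) = 360000*300/(6) = 18000000
    cost = 724480 + 2*300*9 + 360000 = 1089880

1089880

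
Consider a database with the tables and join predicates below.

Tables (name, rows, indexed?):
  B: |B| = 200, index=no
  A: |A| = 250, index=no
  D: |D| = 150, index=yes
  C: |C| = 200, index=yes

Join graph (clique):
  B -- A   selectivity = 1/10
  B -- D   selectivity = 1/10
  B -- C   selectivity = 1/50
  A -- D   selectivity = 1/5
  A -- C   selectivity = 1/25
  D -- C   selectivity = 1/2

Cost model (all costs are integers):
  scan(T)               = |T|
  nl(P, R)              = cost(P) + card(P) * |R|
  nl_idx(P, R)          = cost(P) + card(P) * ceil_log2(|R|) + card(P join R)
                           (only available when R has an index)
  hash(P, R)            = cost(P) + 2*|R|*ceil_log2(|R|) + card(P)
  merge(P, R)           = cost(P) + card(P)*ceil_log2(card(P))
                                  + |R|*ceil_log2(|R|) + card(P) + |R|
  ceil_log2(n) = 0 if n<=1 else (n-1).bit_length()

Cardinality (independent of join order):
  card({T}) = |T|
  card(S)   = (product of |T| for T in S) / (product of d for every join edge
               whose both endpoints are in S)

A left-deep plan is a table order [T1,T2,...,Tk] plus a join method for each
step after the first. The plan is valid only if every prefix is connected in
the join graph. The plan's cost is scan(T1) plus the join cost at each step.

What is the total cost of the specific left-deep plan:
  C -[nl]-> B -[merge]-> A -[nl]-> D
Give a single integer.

171250

step 1: scan C: cost=200, card=200
step 2: join B via nl
    card(P join B) = 200*200/(50) = 800
    cost = 200 + 200*200 = 40200
step 3: join A via merge
    card(P join A) = 800*250/(10*25) = 800
    cost = 40200 + 800*10 + 250*8 + 800 + 250 = 51250
step 4: join D via nl
    card(P join D) = 800*150/(10*5*2) = 1200
    cost = 51250 + 800*150 = 171250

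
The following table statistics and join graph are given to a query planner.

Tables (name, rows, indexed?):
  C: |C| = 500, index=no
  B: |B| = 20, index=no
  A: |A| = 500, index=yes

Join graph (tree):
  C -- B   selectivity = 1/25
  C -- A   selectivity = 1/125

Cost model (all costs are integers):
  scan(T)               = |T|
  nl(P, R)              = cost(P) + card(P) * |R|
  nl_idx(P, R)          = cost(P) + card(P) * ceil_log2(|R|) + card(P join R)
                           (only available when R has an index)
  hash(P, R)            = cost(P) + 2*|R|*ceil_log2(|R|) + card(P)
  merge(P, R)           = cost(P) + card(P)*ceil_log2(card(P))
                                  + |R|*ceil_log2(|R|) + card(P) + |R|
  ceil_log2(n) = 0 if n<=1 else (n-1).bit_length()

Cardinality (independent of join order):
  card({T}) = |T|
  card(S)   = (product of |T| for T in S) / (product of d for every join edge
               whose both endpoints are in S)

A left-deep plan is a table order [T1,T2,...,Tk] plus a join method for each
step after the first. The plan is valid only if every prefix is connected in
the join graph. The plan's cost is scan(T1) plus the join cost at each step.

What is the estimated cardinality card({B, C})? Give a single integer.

Tables in S: B(20), C(500)
Edges inside S: C-B(d=25)
numerator = 20 * 500 = 10000
denominator = 25 = 25
card(S) = 10000 / 25 = 400

400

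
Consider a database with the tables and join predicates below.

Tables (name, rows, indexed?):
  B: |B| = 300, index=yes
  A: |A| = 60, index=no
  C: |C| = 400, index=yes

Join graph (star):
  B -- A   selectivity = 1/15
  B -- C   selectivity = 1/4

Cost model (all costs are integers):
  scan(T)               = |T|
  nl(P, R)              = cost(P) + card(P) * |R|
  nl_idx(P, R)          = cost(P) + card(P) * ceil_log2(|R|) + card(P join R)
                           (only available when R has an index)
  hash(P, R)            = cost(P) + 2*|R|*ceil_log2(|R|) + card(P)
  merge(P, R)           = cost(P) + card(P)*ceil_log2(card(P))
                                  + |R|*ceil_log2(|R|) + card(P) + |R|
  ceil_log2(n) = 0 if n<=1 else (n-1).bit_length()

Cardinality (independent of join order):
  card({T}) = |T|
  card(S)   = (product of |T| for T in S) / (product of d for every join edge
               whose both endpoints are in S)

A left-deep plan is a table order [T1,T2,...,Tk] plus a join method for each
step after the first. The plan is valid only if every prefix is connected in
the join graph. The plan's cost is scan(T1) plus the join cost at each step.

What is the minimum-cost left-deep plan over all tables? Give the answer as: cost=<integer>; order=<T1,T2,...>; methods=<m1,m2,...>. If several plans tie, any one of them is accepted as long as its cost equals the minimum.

Selinger DP (subsets sized 1..n):
  {B}: scan cost=300, card=300
  {A}: scan cost=60, card=60
  {C}: scan cost=400, card=400
  {AB}: card=1200; try (A,hash)→1320, (B,nl_idx)→1800, (B,merge)→3480, (A,merge)→3720, (B,hash)→5520, (B,nl)→18060 …(+1); best=1320 via (A,hash)
  {BC}: card=30000; try (B,hash)→6200, (C,merge)→7300, (B,merge)→7400, (C,hash)→7800, (C,nl_idx)→33000, (B,nl_idx)→34000 …(+2); best=6200 via (B,hash)
  {ABC}: card=120000; try (C,hash)→9720, (C,merge)→19720, (A,hash)→36920, (C,nl_idx)→132120, (C,nl)→481320, (A,merge)→486620 …(+1); best=9720 via (C,hash)

cost=9720; order=B,A,C; methods=hash,hash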